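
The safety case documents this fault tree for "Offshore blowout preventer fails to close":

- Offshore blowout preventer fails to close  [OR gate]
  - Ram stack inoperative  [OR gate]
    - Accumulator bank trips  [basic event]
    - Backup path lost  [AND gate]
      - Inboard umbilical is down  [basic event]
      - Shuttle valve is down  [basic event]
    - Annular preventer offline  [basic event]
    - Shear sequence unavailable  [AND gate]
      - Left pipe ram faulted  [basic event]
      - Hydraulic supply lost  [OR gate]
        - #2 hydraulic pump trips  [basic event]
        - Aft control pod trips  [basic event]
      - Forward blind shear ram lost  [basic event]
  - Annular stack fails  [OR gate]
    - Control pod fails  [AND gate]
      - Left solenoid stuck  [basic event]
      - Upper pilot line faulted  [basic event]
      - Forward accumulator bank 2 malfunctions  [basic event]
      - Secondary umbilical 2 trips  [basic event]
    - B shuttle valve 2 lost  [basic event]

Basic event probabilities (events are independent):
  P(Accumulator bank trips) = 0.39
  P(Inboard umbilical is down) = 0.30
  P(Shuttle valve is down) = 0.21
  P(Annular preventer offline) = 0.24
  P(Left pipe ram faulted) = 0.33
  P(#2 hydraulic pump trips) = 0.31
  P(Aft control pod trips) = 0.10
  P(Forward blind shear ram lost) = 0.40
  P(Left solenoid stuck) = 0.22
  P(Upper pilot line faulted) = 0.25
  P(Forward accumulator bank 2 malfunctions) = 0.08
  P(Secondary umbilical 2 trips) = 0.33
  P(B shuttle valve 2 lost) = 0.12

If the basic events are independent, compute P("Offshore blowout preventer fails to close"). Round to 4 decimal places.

0.6374

P(Backup path lost) [AND] = 0.30 × 0.21 = 0.063000
P(Hydraulic supply lost) [OR] = 1 − (1−0.31) × (1−0.10) = 0.379000
P(Shear sequence unavailable) [AND] = 0.33 × 0.379000 × 0.40 = 0.050028
P(Ram stack inoperative) [OR] = 1 − (1−0.39) × (1−0.063000) × (1−0.24) × (1−0.050028) = 0.587339
P(Control pod fails) [AND] = 0.22 × 0.25 × 0.08 × 0.33 = 0.001452
P(Annular stack fails) [OR] = 1 − (1−0.001452) × (1−0.12) = 0.121278
P(Offshore blowout preventer fails to close) [OR] = 1 − (1−0.587339) × (1−0.121278) = 0.637386
Rounded to 4 decimal places: P(Offshore blowout preventer fails to close) ≈ 0.6374.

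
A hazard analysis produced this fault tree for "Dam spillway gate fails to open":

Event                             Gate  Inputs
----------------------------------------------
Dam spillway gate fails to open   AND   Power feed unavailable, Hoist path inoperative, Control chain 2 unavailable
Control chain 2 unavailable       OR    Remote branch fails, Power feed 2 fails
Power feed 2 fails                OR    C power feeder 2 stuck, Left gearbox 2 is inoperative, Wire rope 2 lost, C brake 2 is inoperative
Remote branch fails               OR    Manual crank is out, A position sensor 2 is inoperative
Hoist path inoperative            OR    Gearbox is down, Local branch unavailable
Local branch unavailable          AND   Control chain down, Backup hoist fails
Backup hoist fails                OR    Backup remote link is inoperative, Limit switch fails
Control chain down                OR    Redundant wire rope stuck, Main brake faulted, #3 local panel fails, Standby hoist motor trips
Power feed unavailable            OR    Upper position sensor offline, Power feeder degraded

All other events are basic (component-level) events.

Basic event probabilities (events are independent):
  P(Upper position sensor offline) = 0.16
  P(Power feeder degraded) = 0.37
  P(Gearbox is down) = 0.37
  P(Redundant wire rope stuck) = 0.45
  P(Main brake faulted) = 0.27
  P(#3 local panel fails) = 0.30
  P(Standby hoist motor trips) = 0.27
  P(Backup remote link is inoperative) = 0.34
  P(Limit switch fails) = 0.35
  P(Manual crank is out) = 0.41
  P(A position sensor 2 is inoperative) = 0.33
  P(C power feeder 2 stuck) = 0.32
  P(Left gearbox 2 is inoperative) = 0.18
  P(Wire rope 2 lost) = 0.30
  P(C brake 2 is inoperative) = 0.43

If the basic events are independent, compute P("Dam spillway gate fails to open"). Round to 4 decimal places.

0.2817

P(Power feed unavailable) [OR] = 1 − (1−0.16) × (1−0.37) = 0.470800
P(Control chain down) [OR] = 1 − (1−0.45) × (1−0.27) × (1−0.30) × (1−0.27) = 0.794834
P(Backup hoist fails) [OR] = 1 − (1−0.34) × (1−0.35) = 0.571000
P(Local branch unavailable) [AND] = 0.794834 × 0.571000 = 0.453850
P(Hoist path inoperative) [OR] = 1 − (1−0.37) × (1−0.453850) = 0.655926
P(Remote branch fails) [OR] = 1 − (1−0.41) × (1−0.33) = 0.604700
P(Power feed 2 fails) [OR] = 1 − (1−0.32) × (1−0.18) × (1−0.30) × (1−0.43) = 0.777518
P(Control chain 2 unavailable) [OR] = 1 − (1−0.604700) × (1−0.777518) = 0.912053
P(Dam spillway gate fails to open) [AND] = 0.470800 × 0.655926 × 0.912053 = 0.281651
Rounded to 4 decimal places: P(Dam spillway gate fails to open) ≈ 0.2817.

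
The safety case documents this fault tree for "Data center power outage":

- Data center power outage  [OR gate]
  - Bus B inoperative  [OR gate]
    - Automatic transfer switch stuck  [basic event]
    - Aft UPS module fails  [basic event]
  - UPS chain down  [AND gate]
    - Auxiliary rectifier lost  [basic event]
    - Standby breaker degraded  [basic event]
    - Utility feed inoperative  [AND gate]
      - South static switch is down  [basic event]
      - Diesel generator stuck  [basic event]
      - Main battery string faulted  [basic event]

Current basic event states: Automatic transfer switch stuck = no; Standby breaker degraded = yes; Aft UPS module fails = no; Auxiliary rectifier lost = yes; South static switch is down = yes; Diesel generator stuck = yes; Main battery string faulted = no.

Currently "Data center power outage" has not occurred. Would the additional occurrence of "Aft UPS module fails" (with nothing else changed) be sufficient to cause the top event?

Yes

Counterfactual: set "Aft UPS module fails" to occurred.
Bus B inoperative [OR]: Automatic transfer switch stuck=not, Aft UPS module fails=occurs → at least one input occurs → occurs.
Utility feed inoperative [AND]: South static switch is down=occurs, Diesel generator stuck=occurs, Main battery string faulted=not → not all inputs occur → does not occur.
UPS chain down [AND]: Auxiliary rectifier lost=occurs, Standby breaker degraded=occurs, Utility feed inoperative=not → not all inputs occur → does not occur.
Data center power outage [OR]: Bus B inoperative=occurs, UPS chain down=not → at least one input occurs → occurs.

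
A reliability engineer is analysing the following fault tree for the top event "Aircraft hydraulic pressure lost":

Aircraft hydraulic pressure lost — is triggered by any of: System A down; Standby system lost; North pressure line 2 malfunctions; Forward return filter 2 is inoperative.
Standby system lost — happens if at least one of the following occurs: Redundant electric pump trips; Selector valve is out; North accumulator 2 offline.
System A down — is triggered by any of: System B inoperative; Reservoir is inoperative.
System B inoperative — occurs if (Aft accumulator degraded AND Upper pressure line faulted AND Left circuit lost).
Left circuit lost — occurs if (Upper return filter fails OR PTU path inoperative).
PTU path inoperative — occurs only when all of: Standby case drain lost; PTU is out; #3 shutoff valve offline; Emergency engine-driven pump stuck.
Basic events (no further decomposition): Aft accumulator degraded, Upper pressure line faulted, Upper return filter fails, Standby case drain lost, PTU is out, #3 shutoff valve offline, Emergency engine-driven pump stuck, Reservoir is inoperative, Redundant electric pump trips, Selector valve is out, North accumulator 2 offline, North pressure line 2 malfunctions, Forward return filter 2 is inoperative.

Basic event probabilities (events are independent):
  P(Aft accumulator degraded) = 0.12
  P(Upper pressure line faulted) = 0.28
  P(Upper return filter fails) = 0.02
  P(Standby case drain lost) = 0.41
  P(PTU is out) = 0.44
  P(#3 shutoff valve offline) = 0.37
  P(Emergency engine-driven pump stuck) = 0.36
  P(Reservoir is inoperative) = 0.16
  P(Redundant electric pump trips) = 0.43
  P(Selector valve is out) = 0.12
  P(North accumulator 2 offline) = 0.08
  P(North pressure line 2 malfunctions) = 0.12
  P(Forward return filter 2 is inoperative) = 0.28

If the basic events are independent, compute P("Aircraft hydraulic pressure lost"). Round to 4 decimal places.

0.7548

P(PTU path inoperative) [AND] = 0.41 × 0.44 × 0.37 × 0.36 = 0.024029
P(Left circuit lost) [OR] = 1 − (1−0.02) × (1−0.024029) = 0.043548
P(System B inoperative) [AND] = 0.12 × 0.28 × 0.043548 = 0.001463
P(System A down) [OR] = 1 − (1−0.001463) × (1−0.16) = 0.161229
P(Standby system lost) [OR] = 1 − (1−0.43) × (1−0.12) × (1−0.08) = 0.538528
P(Aircraft hydraulic pressure lost) [OR] = 1 − (1−0.161229) × (1−0.538528) × (1−0.12) × (1−0.28) = 0.754753
Rounded to 4 decimal places: P(Aircraft hydraulic pressure lost) ≈ 0.7548.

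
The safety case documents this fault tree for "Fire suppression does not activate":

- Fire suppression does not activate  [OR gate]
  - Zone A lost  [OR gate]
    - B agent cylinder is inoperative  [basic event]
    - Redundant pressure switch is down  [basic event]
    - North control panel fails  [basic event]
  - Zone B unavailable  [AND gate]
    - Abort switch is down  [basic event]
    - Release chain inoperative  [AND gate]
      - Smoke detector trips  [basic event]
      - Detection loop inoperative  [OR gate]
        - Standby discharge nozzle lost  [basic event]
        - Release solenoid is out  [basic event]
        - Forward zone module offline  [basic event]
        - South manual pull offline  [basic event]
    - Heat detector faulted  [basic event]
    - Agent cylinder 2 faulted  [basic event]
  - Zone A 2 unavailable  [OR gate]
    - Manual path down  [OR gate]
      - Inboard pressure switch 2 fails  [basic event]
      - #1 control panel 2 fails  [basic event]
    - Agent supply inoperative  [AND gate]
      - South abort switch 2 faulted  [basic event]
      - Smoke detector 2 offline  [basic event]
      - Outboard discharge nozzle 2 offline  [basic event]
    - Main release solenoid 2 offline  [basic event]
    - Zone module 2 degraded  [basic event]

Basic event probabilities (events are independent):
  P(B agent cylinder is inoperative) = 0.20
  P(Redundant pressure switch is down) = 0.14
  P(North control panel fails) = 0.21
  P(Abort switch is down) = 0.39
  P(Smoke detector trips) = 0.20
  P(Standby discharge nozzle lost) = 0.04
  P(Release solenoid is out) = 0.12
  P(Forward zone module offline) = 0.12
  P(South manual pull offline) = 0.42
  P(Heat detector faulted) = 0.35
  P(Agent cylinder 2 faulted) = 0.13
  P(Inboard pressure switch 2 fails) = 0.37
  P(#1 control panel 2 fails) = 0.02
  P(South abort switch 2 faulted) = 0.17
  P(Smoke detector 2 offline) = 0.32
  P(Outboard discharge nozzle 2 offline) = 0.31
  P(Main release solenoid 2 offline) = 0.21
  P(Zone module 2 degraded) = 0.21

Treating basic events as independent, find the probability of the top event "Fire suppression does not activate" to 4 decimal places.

P(Zone A lost) [OR] = 1 − (1−0.20) × (1−0.14) × (1−0.21) = 0.456480
P(Detection loop inoperative) [OR] = 1 − (1−0.04) × (1−0.12) × (1−0.12) × (1−0.42) = 0.568814
P(Release chain inoperative) [AND] = 0.20 × 0.568814 = 0.113763
P(Zone B unavailable) [AND] = 0.39 × 0.113763 × 0.35 × 0.13 = 0.002019
P(Manual path down) [OR] = 1 − (1−0.37) × (1−0.02) = 0.382600
P(Agent supply inoperative) [AND] = 0.17 × 0.32 × 0.31 = 0.016864
P(Zone A 2 unavailable) [OR] = 1 − (1−0.382600) × (1−0.016864) × (1−0.21) × (1−0.21) = 0.621179
P(Fire suppression does not activate) [OR] = 1 − (1−0.456480) × (1−0.002019) × (1−0.621179) = 0.794519
Rounded to 4 decimal places: P(Fire suppression does not activate) ≈ 0.7945.

0.7945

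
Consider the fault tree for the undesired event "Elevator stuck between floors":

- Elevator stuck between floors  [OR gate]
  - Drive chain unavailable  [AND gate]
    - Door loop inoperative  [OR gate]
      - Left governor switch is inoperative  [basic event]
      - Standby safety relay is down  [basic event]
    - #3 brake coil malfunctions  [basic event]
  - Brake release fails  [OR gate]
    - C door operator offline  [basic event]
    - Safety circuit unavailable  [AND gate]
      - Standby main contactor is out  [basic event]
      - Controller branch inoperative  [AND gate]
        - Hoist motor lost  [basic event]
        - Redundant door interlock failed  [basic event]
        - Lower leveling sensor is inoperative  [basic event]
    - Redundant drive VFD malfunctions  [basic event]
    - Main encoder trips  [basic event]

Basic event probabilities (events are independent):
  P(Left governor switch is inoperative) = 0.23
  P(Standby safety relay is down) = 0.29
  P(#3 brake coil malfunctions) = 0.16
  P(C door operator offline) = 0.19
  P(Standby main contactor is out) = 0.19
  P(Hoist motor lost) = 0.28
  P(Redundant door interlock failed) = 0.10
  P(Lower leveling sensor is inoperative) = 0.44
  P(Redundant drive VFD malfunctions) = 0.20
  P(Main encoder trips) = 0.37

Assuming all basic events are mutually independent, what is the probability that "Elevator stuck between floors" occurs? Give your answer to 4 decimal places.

P(Door loop inoperative) [OR] = 1 − (1−0.23) × (1−0.29) = 0.453300
P(Drive chain unavailable) [AND] = 0.453300 × 0.16 = 0.072528
P(Controller branch inoperative) [AND] = 0.28 × 0.10 × 0.44 = 0.012320
P(Safety circuit unavailable) [AND] = 0.19 × 0.012320 = 0.002341
P(Brake release fails) [OR] = 1 − (1−0.19) × (1−0.002341) × (1−0.20) × (1−0.37) = 0.592716
P(Elevator stuck between floors) [OR] = 1 − (1−0.072528) × (1−0.592716) = 0.622255
Rounded to 4 decimal places: P(Elevator stuck between floors) ≈ 0.6223.

0.6223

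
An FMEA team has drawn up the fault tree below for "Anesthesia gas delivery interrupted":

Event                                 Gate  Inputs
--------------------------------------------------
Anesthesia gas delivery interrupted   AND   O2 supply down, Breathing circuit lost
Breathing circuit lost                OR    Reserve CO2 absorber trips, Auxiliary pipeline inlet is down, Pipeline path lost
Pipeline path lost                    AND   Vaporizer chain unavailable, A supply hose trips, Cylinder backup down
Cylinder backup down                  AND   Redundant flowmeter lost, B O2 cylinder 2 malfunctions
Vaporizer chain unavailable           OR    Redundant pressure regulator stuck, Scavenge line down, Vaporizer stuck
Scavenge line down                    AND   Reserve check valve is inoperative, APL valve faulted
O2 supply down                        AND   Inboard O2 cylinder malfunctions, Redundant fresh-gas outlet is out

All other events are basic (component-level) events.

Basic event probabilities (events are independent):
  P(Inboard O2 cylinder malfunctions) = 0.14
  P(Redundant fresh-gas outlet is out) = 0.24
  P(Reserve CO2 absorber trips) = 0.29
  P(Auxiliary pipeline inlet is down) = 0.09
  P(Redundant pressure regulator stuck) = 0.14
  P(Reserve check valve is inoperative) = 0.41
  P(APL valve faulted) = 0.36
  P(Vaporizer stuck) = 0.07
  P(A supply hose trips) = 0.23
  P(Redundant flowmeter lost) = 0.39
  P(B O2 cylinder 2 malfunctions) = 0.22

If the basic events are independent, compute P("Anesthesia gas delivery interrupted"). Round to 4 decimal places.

0.0120

P(O2 supply down) [AND] = 0.14 × 0.24 = 0.033600
P(Scavenge line down) [AND] = 0.41 × 0.36 = 0.147600
P(Vaporizer chain unavailable) [OR] = 1 − (1−0.14) × (1−0.147600) × (1−0.07) = 0.318250
P(Cylinder backup down) [AND] = 0.39 × 0.22 = 0.085800
P(Pipeline path lost) [AND] = 0.318250 × 0.23 × 0.085800 = 0.006280
P(Breathing circuit lost) [OR] = 1 − (1−0.29) × (1−0.09) × (1−0.006280) = 0.357958
P(Anesthesia gas delivery interrupted) [AND] = 0.033600 × 0.357958 = 0.012027
Rounded to 4 decimal places: P(Anesthesia gas delivery interrupted) ≈ 0.0120.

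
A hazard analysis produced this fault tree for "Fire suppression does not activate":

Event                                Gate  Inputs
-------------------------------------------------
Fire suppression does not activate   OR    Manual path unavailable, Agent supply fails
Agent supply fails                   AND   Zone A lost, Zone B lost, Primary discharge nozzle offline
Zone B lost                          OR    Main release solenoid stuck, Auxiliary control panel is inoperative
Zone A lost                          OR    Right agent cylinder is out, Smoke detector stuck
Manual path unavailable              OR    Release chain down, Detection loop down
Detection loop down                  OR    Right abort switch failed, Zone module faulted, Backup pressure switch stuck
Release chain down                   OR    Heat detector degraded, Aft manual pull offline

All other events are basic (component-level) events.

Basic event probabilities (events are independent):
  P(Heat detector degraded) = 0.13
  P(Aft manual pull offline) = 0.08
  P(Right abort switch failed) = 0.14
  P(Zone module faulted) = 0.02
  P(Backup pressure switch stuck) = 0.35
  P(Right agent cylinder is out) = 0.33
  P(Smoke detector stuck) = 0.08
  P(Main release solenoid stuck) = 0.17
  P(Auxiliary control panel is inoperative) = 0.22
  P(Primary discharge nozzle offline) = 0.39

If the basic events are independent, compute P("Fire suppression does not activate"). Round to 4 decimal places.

P(Release chain down) [OR] = 1 − (1−0.13) × (1−0.08) = 0.199600
P(Detection loop down) [OR] = 1 − (1−0.14) × (1−0.02) × (1−0.35) = 0.452180
P(Manual path unavailable) [OR] = 1 − (1−0.199600) × (1−0.452180) = 0.561525
P(Zone A lost) [OR] = 1 − (1−0.33) × (1−0.08) = 0.383600
P(Zone B lost) [OR] = 1 − (1−0.17) × (1−0.22) = 0.352600
P(Agent supply fails) [AND] = 0.383600 × 0.352600 × 0.39 = 0.052750
P(Fire suppression does not activate) [OR] = 1 − (1−0.561525) × (1−0.052750) = 0.584655
Rounded to 4 decimal places: P(Fire suppression does not activate) ≈ 0.5847.

0.5847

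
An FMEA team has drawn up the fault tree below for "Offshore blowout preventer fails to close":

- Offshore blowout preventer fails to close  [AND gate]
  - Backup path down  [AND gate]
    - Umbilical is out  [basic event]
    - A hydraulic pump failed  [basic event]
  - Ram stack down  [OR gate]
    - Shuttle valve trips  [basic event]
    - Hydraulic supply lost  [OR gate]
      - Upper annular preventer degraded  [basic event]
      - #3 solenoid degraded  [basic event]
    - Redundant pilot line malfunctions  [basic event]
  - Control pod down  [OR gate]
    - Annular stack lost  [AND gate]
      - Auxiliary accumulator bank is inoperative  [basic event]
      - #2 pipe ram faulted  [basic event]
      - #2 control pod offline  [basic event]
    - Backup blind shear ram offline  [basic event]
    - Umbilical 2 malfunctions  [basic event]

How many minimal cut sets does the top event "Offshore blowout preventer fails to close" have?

12

Backup path down [AND]: one cut set from each child combined → 1 × 1 = 1 cut set(s).
Hydraulic supply lost [OR]: union of children's cut sets → 2 cut set(s).
Ram stack down [OR]: union of children's cut sets → 4 cut set(s).
Annular stack lost [AND]: one cut set from each child combined → 1 × 1 × 1 = 1 cut set(s).
Control pod down [OR]: union of children's cut sets → 3 cut set(s).
Offshore blowout preventer fails to close [AND]: one cut set from each child combined → 1 × 4 × 3 = 12 cut set(s).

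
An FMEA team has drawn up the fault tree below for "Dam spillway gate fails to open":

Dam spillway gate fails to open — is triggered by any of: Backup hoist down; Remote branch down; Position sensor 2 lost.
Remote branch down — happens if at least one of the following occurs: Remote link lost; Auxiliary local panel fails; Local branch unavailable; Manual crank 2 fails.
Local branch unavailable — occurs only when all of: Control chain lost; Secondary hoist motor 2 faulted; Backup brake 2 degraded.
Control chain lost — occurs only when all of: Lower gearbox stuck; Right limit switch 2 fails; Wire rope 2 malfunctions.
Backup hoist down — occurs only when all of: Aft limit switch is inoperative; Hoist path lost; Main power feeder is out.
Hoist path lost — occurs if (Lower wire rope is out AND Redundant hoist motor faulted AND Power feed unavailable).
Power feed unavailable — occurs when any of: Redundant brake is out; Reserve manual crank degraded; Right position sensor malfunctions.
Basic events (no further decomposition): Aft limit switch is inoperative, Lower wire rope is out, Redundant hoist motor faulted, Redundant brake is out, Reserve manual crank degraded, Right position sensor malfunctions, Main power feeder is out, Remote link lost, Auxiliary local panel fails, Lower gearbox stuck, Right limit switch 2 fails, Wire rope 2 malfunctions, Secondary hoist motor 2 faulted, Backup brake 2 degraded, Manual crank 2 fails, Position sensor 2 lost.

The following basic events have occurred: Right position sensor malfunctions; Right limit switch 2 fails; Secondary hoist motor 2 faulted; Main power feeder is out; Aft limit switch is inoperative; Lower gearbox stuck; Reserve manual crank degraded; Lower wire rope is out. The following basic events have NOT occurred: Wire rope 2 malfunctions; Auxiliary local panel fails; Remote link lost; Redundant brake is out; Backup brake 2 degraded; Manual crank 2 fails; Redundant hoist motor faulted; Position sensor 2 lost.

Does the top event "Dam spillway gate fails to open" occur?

Power feed unavailable [OR]: Redundant brake is out=not, Reserve manual crank degraded=occurs, Right position sensor malfunctions=occurs → at least one input occurs → occurs.
Hoist path lost [AND]: Lower wire rope is out=occurs, Redundant hoist motor faulted=not, Power feed unavailable=occurs → not all inputs occur → does not occur.
Backup hoist down [AND]: Aft limit switch is inoperative=occurs, Hoist path lost=not, Main power feeder is out=occurs → not all inputs occur → does not occur.
Control chain lost [AND]: Lower gearbox stuck=occurs, Right limit switch 2 fails=occurs, Wire rope 2 malfunctions=not → not all inputs occur → does not occur.
Local branch unavailable [AND]: Control chain lost=not, Secondary hoist motor 2 faulted=occurs, Backup brake 2 degraded=not → not all inputs occur → does not occur.
Remote branch down [OR]: Remote link lost=not, Auxiliary local panel fails=not, Local branch unavailable=not, Manual crank 2 fails=not → no input occurs → does not occur.
Dam spillway gate fails to open [OR]: Backup hoist down=not, Remote branch down=not, Position sensor 2 lost=not → no input occurs → does not occur.

No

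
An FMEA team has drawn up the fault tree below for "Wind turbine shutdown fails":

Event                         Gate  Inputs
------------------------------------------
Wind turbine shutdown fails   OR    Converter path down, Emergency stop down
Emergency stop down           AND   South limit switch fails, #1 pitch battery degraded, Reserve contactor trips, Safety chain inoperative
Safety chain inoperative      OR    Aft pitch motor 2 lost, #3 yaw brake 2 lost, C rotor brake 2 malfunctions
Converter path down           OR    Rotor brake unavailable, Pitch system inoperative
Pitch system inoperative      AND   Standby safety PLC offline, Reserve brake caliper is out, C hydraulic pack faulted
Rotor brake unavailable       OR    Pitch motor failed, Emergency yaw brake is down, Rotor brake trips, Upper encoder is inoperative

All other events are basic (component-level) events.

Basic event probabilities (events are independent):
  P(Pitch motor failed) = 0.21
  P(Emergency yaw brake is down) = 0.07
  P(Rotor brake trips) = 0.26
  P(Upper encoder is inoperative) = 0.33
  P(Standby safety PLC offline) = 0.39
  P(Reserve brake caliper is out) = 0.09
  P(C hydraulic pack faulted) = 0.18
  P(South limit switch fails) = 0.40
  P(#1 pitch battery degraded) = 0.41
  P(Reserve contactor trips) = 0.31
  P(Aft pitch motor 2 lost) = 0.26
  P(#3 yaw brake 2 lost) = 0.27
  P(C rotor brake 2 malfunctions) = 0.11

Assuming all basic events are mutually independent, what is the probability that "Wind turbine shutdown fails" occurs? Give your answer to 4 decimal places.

0.6476

P(Rotor brake unavailable) [OR] = 1 − (1−0.21) × (1−0.07) × (1−0.26) × (1−0.33) = 0.635736
P(Pitch system inoperative) [AND] = 0.39 × 0.09 × 0.18 = 0.006318
P(Converter path down) [OR] = 1 − (1−0.635736) × (1−0.006318) = 0.638037
P(Safety chain inoperative) [OR] = 1 − (1−0.26) × (1−0.27) × (1−0.11) = 0.519222
P(Emergency stop down) [AND] = 0.40 × 0.41 × 0.31 × 0.519222 = 0.026397
P(Wind turbine shutdown fails) [OR] = 1 − (1−0.638037) × (1−0.026397) = 0.647592
Rounded to 4 decimal places: P(Wind turbine shutdown fails) ≈ 0.6476.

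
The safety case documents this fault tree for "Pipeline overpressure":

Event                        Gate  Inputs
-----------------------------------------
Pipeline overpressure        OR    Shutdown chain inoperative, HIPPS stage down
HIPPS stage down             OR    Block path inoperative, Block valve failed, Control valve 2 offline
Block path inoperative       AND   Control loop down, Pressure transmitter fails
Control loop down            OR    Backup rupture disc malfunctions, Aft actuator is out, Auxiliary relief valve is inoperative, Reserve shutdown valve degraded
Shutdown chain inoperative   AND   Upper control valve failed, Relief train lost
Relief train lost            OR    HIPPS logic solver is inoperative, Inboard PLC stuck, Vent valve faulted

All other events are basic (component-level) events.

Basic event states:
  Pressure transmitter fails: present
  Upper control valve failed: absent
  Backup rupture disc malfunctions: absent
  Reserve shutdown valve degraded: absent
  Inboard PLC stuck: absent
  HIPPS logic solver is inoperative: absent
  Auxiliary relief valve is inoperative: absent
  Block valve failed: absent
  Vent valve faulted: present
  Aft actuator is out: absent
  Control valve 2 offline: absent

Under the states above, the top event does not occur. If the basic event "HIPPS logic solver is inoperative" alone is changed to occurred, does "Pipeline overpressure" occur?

Counterfactual: set "HIPPS logic solver is inoperative" to occurred.
Relief train lost [OR]: HIPPS logic solver is inoperative=occurs, Inboard PLC stuck=not, Vent valve faulted=occurs → at least one input occurs → occurs.
Shutdown chain inoperative [AND]: Upper control valve failed=not, Relief train lost=occurs → not all inputs occur → does not occur.
Control loop down [OR]: Backup rupture disc malfunctions=not, Aft actuator is out=not, Auxiliary relief valve is inoperative=not, Reserve shutdown valve degraded=not → no input occurs → does not occur.
Block path inoperative [AND]: Control loop down=not, Pressure transmitter fails=occurs → not all inputs occur → does not occur.
HIPPS stage down [OR]: Block path inoperative=not, Block valve failed=not, Control valve 2 offline=not → no input occurs → does not occur.
Pipeline overpressure [OR]: Shutdown chain inoperative=not, HIPPS stage down=not → no input occurs → does not occur.

No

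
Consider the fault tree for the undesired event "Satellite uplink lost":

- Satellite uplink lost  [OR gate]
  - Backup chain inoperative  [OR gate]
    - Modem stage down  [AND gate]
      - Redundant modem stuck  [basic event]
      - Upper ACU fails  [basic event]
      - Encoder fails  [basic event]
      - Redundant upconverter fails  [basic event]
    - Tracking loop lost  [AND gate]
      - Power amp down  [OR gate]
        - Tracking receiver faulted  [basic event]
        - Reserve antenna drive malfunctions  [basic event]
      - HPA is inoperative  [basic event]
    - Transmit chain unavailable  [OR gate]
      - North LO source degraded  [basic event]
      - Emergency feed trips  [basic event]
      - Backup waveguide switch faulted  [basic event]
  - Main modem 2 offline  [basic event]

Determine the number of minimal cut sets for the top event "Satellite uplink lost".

Modem stage down [AND]: one cut set from each child combined → 1 × 1 × 1 × 1 = 1 cut set(s).
Power amp down [OR]: union of children's cut sets → 2 cut set(s).
Tracking loop lost [AND]: one cut set from each child combined → 2 × 1 = 2 cut set(s).
Transmit chain unavailable [OR]: union of children's cut sets → 3 cut set(s).
Backup chain inoperative [OR]: union of children's cut sets → 6 cut set(s).
Satellite uplink lost [OR]: union of children's cut sets → 7 cut set(s).
Minimal cut sets: {Encoder fails, Redundant modem stuck, Redundant upconverter fails, Upper ACU fails}; {HPA is inoperative, Tracking receiver faulted}; {HPA is inoperative, Reserve antenna drive malfunctions}; {North LO source degraded}; {Emergency feed trips}; {Backup waveguide switch faulted}; {Main modem 2 offline}.

7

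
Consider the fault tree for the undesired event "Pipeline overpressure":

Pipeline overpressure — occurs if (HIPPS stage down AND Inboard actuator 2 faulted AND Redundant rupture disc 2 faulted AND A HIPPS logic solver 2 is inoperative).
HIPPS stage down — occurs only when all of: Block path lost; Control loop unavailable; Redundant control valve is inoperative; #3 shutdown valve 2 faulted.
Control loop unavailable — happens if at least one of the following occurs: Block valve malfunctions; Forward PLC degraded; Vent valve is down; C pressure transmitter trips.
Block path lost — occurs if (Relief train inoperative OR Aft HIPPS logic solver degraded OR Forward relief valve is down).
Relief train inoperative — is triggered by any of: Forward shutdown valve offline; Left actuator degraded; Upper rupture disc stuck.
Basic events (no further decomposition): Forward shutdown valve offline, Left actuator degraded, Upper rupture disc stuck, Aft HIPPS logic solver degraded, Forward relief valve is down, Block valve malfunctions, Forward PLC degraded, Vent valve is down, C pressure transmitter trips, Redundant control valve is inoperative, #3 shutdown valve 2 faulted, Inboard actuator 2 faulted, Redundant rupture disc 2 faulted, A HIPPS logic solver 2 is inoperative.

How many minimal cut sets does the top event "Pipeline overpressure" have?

20

Relief train inoperative [OR]: union of children's cut sets → 3 cut set(s).
Block path lost [OR]: union of children's cut sets → 5 cut set(s).
Control loop unavailable [OR]: union of children's cut sets → 4 cut set(s).
HIPPS stage down [AND]: one cut set from each child combined → 5 × 4 × 1 × 1 = 20 cut set(s).
Pipeline overpressure [AND]: one cut set from each child combined → 20 × 1 × 1 × 1 = 20 cut set(s).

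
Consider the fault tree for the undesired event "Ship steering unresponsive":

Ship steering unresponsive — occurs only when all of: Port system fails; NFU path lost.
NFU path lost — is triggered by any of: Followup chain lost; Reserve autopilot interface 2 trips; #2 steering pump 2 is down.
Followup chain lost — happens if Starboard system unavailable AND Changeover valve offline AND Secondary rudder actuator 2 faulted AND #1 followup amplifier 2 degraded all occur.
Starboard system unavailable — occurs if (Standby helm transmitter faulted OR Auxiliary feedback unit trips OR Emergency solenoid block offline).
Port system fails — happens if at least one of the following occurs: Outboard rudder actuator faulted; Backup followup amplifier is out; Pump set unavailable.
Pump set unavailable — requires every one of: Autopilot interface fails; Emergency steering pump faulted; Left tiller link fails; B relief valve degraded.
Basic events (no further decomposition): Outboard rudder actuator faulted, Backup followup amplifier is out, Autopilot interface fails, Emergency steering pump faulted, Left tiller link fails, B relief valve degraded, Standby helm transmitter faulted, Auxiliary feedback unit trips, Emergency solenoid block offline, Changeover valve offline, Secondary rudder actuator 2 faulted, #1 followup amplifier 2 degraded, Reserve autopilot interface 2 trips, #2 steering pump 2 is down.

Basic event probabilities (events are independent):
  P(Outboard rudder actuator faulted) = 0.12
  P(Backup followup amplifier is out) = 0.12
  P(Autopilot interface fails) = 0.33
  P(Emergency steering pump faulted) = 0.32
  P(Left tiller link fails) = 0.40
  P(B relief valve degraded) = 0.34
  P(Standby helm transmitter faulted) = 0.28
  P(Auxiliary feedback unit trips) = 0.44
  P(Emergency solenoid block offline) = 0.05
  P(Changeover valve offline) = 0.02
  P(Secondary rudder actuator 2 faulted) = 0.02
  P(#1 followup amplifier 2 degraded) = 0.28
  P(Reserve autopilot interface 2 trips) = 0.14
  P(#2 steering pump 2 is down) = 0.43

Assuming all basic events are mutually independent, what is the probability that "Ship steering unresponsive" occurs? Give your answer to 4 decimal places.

0.1207

P(Pump set unavailable) [AND] = 0.33 × 0.32 × 0.40 × 0.34 = 0.014362
P(Port system fails) [OR] = 1 − (1−0.12) × (1−0.12) × (1−0.014362) = 0.236722
P(Starboard system unavailable) [OR] = 1 − (1−0.28) × (1−0.44) × (1−0.05) = 0.616960
P(Followup chain lost) [AND] = 0.616960 × 0.02 × 0.02 × 0.28 = 0.000069
P(NFU path lost) [OR] = 1 − (1−0.000069) × (1−0.14) × (1−0.43) = 0.509834
P(Ship steering unresponsive) [AND] = 0.236722 × 0.509834 = 0.120689
Rounded to 4 decimal places: P(Ship steering unresponsive) ≈ 0.1207.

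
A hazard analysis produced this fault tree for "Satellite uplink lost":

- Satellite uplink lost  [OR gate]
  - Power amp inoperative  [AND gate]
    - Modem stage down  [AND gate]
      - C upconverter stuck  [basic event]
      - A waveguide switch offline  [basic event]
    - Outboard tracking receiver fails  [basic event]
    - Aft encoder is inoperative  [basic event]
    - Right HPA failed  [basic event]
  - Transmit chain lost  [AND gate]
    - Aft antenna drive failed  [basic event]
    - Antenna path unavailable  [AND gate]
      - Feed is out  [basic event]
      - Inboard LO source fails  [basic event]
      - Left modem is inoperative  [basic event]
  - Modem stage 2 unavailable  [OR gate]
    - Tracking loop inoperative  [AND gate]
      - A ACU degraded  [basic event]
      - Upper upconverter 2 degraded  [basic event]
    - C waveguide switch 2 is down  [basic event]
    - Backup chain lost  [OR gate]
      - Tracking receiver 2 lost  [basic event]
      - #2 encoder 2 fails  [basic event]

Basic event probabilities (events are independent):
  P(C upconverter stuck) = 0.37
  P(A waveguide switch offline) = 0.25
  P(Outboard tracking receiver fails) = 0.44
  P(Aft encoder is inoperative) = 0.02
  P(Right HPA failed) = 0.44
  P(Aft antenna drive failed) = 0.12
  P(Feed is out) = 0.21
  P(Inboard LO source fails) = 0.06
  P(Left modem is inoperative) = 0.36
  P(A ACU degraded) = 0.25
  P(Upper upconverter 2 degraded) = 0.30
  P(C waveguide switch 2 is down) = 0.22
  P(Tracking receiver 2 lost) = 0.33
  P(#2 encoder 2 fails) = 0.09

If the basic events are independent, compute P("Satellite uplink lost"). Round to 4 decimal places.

P(Modem stage down) [AND] = 0.37 × 0.25 = 0.092500
P(Power amp inoperative) [AND] = 0.092500 × 0.44 × 0.02 × 0.44 = 0.000358
P(Antenna path unavailable) [AND] = 0.21 × 0.06 × 0.36 = 0.004536
P(Transmit chain lost) [AND] = 0.12 × 0.004536 = 0.000544
P(Tracking loop inoperative) [AND] = 0.25 × 0.30 = 0.075000
P(Backup chain lost) [OR] = 1 − (1−0.33) × (1−0.09) = 0.390300
P(Modem stage 2 unavailable) [OR] = 1 − (1−0.075000) × (1−0.22) × (1−0.390300) = 0.560101
P(Satellite uplink lost) [OR] = 1 − (1−0.000358) × (1−0.000544) × (1−0.560101) = 0.560498
Rounded to 4 decimal places: P(Satellite uplink lost) ≈ 0.5605.

0.5605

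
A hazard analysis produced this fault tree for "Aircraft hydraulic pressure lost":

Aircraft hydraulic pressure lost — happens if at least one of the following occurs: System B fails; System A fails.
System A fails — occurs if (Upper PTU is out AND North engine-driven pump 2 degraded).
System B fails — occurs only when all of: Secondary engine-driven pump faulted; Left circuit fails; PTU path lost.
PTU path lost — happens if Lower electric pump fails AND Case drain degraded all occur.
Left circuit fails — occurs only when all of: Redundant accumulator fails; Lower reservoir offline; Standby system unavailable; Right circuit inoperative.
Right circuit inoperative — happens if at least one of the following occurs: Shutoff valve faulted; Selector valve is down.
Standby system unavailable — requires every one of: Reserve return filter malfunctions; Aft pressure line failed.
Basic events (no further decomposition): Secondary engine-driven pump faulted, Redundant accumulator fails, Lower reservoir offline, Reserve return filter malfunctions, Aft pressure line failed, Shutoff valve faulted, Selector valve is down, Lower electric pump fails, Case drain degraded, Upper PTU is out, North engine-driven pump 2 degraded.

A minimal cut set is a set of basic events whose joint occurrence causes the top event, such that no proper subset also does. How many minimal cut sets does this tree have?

3

Standby system unavailable [AND]: one cut set from each child combined → 1 × 1 = 1 cut set(s).
Right circuit inoperative [OR]: union of children's cut sets → 2 cut set(s).
Left circuit fails [AND]: one cut set from each child combined → 1 × 1 × 1 × 2 = 2 cut set(s).
PTU path lost [AND]: one cut set from each child combined → 1 × 1 = 1 cut set(s).
System B fails [AND]: one cut set from each child combined → 1 × 2 × 1 = 2 cut set(s).
System A fails [AND]: one cut set from each child combined → 1 × 1 = 1 cut set(s).
Aircraft hydraulic pressure lost [OR]: union of children's cut sets → 3 cut set(s).
Minimal cut sets: {Aft pressure line failed, Case drain degraded, Lower electric pump fails, Lower reservoir offline, Redundant accumulator fails, Reserve return filter malfunctions, Secondary engine-driven pump faulted, Shutoff valve faulted}; {Aft pressure line failed, Case drain degraded, Lower electric pump fails, Lower reservoir offline, Redundant accumulator fails, Reserve return filter malfunctions, Secondary engine-driven pump faulted, Selector valve is down}; {North engine-driven pump 2 degraded, Upper PTU is out}.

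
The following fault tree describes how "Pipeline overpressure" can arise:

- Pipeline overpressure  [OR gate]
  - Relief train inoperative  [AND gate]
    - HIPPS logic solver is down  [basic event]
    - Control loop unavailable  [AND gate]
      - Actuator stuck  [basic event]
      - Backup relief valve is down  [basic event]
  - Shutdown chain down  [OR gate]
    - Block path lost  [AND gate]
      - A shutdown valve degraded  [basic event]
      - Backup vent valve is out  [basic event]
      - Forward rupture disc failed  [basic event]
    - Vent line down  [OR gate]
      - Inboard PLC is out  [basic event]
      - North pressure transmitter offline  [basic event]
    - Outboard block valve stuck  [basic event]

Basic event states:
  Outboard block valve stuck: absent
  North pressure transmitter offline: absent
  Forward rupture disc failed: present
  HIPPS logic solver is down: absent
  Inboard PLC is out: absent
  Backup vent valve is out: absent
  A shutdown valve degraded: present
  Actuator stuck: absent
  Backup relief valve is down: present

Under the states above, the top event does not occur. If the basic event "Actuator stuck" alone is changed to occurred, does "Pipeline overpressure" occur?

No

Counterfactual: set "Actuator stuck" to occurred.
Control loop unavailable [AND]: Actuator stuck=occurs, Backup relief valve is down=occurs → all inputs occur → occurs.
Relief train inoperative [AND]: HIPPS logic solver is down=not, Control loop unavailable=occurs → not all inputs occur → does not occur.
Block path lost [AND]: A shutdown valve degraded=occurs, Backup vent valve is out=not, Forward rupture disc failed=occurs → not all inputs occur → does not occur.
Vent line down [OR]: Inboard PLC is out=not, North pressure transmitter offline=not → no input occurs → does not occur.
Shutdown chain down [OR]: Block path lost=not, Vent line down=not, Outboard block valve stuck=not → no input occurs → does not occur.
Pipeline overpressure [OR]: Relief train inoperative=not, Shutdown chain down=not → no input occurs → does not occur.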